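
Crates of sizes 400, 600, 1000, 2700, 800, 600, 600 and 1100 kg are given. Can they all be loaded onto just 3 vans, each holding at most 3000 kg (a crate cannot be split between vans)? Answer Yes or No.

A valid assignment using 3 vans:
  van 1: 2700 = 2700
  van 2: 1100 + 1000 + 800 = 2900
  van 3: 600 + 600 + 600 + 400 = 2200
Every load is within 3000 kg, so 3 vans suffice.

Yes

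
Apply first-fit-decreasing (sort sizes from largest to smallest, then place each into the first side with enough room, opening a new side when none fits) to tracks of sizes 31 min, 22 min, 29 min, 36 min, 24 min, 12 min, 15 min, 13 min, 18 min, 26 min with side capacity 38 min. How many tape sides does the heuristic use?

7

Sorted descending: 36, 31, 29, 26, 24, 22, 18, 15, 13, 12.
  36 → side 1 (new)  [load 36/38]
  31 → side 2 (new)  [load 31/38]
  29 → side 3 (new)  [load 29/38]
  26 → side 4 (new)  [load 26/38]
  24 → side 5 (new)  [load 24/38]
  22 → side 6 (new)  [load 22/38]
  18 → side 7 (new)  [load 18/38]
  15 → side 6  [load 37/38]
  13 → side 5  [load 37/38]
  12 → side 4  [load 38/38]
7 tape sides opened.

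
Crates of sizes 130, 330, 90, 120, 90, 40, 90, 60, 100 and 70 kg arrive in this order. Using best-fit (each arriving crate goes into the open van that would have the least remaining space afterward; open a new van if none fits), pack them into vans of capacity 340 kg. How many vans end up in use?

  130 → van 1 (new)  [load 130/340]
  330 → van 2 (new)  [load 330/340]
  90 → van 1  [load 220/340]
  120 → van 1  [load 340/340]
  90 → van 3 (new)  [load 90/340]
  40 → van 3  [load 130/340]
  90 → van 3  [load 220/340]
  60 → van 3  [load 280/340]
  100 → van 4 (new)  [load 100/340]
  70 → van 4  [load 170/340]
4 vans opened.

4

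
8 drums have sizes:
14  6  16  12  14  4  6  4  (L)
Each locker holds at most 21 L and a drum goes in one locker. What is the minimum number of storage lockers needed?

4

Total = 16 + 14 + 14 + 12 + 6 + 6 + 4 + 4 = 76 L.
Lower bound: ⌈76/21⌉ = 4 storage lockers.
A packing using 4 storage lockers:
  locker 1: 16 + 4 = 20
  locker 2: 14 + 6 = 20
  locker 3: 14 + 6 = 20
  locker 4: 12 + 4 = 16
This matches the lower bound, so 4 is optimal.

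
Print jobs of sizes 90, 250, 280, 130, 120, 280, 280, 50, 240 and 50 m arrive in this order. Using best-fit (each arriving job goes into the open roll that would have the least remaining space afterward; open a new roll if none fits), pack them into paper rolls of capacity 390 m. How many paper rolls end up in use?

  90 → roll 1 (new)  [load 90/390]
  250 → roll 1  [load 340/390]
  280 → roll 2 (new)  [load 280/390]
  130 → roll 3 (new)  [load 130/390]
  120 → roll 3  [load 250/390]
  280 → roll 4 (new)  [load 280/390]
  280 → roll 5 (new)  [load 280/390]
  50 → roll 1  [load 390/390]
  240 → roll 6 (new)  [load 240/390]
  50 → roll 2  [load 330/390]
6 paper rolls opened.

6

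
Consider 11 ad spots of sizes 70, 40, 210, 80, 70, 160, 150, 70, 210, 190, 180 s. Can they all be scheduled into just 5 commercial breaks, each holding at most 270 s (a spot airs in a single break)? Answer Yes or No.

Total = 1430 s; ⌈1430/270⌉ = 6.
At least 6 commercial breaks are required, but only 5 are allowed.

No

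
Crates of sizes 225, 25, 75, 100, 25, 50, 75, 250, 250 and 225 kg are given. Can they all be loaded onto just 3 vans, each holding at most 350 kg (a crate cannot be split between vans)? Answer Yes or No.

Total = 1300 kg; ⌈1300/350⌉ = 4.
At least 4 vans are required, but only 3 are allowed.

No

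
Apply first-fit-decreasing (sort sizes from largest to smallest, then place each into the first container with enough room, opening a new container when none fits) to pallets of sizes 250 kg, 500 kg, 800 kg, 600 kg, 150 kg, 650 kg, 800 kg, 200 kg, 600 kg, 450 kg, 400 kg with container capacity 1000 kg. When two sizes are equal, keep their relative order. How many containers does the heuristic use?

Sorted descending: 800, 800, 650, 600, 600, 500, 450, 400, 250, 200, 150.
  800 → container 1 (new)  [load 800/1000]
  800 → container 2 (new)  [load 800/1000]
  650 → container 3 (new)  [load 650/1000]
  600 → container 4 (new)  [load 600/1000]
  600 → container 5 (new)  [load 600/1000]
  500 → container 6 (new)  [load 500/1000]
  450 → container 6  [load 950/1000]
  400 → container 4  [load 1000/1000]
  250 → container 3  [load 900/1000]
  200 → container 1  [load 1000/1000]
  150 → container 2  [load 950/1000]
6 containers opened.

6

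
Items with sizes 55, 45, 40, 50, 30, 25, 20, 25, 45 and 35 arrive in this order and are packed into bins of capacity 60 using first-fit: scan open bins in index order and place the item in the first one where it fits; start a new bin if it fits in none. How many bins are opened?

7

  55 → bin 1 (new)  [load 55/60]
  45 → bin 2 (new)  [load 45/60]
  40 → bin 3 (new)  [load 40/60]
  50 → bin 4 (new)  [load 50/60]
  30 → bin 5 (new)  [load 30/60]
  25 → bin 5  [load 55/60]
  20 → bin 3  [load 60/60]
  25 → bin 6 (new)  [load 25/60]
  45 → bin 7 (new)  [load 45/60]
  35 → bin 6  [load 60/60]
7 bins opened.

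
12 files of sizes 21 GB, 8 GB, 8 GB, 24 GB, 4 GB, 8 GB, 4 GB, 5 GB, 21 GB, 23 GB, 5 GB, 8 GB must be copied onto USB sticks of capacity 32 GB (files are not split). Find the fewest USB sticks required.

Total = 24 + 23 + 21 + 21 + 8 + 8 + 8 + 8 + 5 + 5 + 4 + 4 = 139 GB.
Lower bound: ⌈139/32⌉ = 5 USB sticks.
A packing using 5 USB sticks:
  USB stick 1: 24 + 8 = 32
  USB stick 2: 23 + 8 = 31
  USB stick 3: 21 + 8 = 29
  USB stick 4: 21 + 8 = 29
  USB stick 5: 5 + 5 + 4 + 4 = 18
This matches the lower bound, so 5 is optimal.

5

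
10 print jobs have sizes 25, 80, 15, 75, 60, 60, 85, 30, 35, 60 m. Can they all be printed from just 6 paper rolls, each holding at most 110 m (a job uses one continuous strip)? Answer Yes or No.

Yes

A valid assignment using 6 paper rolls:
  roll 1: 85 + 25 = 110
  roll 2: 80 + 30 = 110
  roll 3: 75 + 35 = 110
  roll 4: 60 + 15 = 75
  roll 5: 60 = 60
  roll 6: 60 = 60
Every load is within 110 m, so 6 paper rolls suffice.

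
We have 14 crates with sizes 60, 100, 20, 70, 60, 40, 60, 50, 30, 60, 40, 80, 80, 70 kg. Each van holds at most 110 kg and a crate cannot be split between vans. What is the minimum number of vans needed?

Total = 100 + 80 + 80 + 70 + 70 + 60 + 60 + 60 + 60 + 50 + 40 + 40 + 30 + 20 = 820 kg.
Lower bound: ⌈820/110⌉ = 8 vans.
Also, 9 crates each exceed 55 kg, and no two of those can share a van, so at least 9 vans are needed.
A packing using 9 vans:
  van 1: 100 = 100
  van 2: 80 + 30 = 110
  van 3: 80 + 20 = 100
  van 4: 70 + 40 = 110
  van 5: 70 + 40 = 110
  van 6: 60 + 50 = 110
  van 7: 60 = 60
  van 8: 60 = 60
  van 9: 60 = 60
This matches the lower bound, so 9 is optimal.

9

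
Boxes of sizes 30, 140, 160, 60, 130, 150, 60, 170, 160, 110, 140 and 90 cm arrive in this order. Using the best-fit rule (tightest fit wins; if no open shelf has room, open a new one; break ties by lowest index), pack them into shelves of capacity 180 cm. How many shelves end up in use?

  30 → shelf 1 (new)  [load 30/180]
  140 → shelf 1  [load 170/180]
  160 → shelf 2 (new)  [load 160/180]
  60 → shelf 3 (new)  [load 60/180]
  130 → shelf 4 (new)  [load 130/180]
  150 → shelf 5 (new)  [load 150/180]
  60 → shelf 3  [load 120/180]
  170 → shelf 6 (new)  [load 170/180]
  160 → shelf 7 (new)  [load 160/180]
  110 → shelf 8 (new)  [load 110/180]
  140 → shelf 9 (new)  [load 140/180]
  90 → shelf 10 (new)  [load 90/180]
10 shelves opened.

10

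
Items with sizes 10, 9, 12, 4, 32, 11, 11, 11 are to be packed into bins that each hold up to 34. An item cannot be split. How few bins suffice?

3

Total = 32 + 12 + 11 + 11 + 11 + 10 + 9 + 4 = 100.
Lower bound: ⌈100/34⌉ = 3 bins.
A packing using 3 bins:
  bin 1: 32 = 32
  bin 2: 12 + 11 + 11 = 34
  bin 3: 11 + 10 + 9 + 4 = 34
This matches the lower bound, so 3 is optimal.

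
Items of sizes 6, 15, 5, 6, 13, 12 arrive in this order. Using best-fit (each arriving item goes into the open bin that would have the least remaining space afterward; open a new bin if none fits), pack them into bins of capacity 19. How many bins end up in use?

  6 → bin 1 (new)  [load 6/19]
  15 → bin 2 (new)  [load 15/19]
  5 → bin 1  [load 11/19]
  6 → bin 1  [load 17/19]
  13 → bin 3 (new)  [load 13/19]
  12 → bin 4 (new)  [load 12/19]
4 bins opened.

4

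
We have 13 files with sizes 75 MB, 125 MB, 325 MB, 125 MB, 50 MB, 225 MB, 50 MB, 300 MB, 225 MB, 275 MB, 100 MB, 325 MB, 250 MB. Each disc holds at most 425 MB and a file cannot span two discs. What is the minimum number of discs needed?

Total = 325 + 325 + 300 + 275 + 250 + 225 + 225 + 125 + 125 + 100 + 75 + 50 + 50 = 2450 MB.
Lower bound: ⌈2450/425⌉ = 6 discs.
Also, 7 files each exceed 425/2 MB, and no two of those can share a disc, so at least 7 discs are needed.
A packing using 7 discs:
  disc 1: 325 + 100 = 425
  disc 2: 325 + 75 = 400
  disc 3: 300 + 125 = 425
  disc 4: 275 + 125 = 400
  disc 5: 250 + 50 + 50 = 350
  disc 6: 225 = 225
  disc 7: 225 = 225
This matches the lower bound, so 7 is optimal.

7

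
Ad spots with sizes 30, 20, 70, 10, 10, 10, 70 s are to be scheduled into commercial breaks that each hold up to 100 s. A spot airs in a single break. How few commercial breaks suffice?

3

Total = 70 + 70 + 30 + 20 + 10 + 10 + 10 = 220 s.
Lower bound: ⌈220/100⌉ = 3 commercial breaks.
A packing using 3 commercial breaks:
  break 1: 70 + 30 = 100
  break 2: 70 + 20 + 10 = 100
  break 3: 10 + 10 = 20
This matches the lower bound, so 3 is optimal.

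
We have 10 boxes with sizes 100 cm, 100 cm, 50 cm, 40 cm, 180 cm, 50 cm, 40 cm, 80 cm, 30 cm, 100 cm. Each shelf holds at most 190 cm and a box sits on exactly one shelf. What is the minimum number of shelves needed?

Total = 180 + 100 + 100 + 100 + 80 + 50 + 50 + 40 + 40 + 30 = 770 cm.
Lower bound: ⌈770/190⌉ = 5 shelves.
A packing using 5 shelves:
  shelf 1: 180 = 180
  shelf 2: 100 + 80 = 180
  shelf 3: 100 + 50 + 40 = 190
  shelf 4: 100 + 50 + 40 = 190
  shelf 5: 30 = 30
This matches the lower bound, so 5 is optimal.

5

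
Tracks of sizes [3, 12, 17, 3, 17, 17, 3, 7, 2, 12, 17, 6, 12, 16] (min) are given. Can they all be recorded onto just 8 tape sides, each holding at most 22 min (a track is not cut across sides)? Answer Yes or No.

Yes

A valid assignment using 8 tape sides:
  side 1: 17 + 3 + 2 = 22
  side 2: 17 + 3 = 20
  side 3: 17 + 3 = 20
  side 4: 17 = 17
  side 5: 16 + 6 = 22
  side 6: 12 + 7 = 19
  side 7: 12 = 12
  side 8: 12 = 12
Every load is within 22 min, so 8 tape sides suffice.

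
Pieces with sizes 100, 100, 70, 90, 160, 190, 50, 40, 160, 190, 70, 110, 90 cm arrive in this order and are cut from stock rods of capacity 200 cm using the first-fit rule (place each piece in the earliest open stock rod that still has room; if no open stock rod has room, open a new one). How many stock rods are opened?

  100 → stock rod 1 (new)  [load 100/200]
  100 → stock rod 1  [load 200/200]
  70 → stock rod 2 (new)  [load 70/200]
  90 → stock rod 2  [load 160/200]
  160 → stock rod 3 (new)  [load 160/200]
  190 → stock rod 4 (new)  [load 190/200]
  50 → stock rod 5 (new)  [load 50/200]
  40 → stock rod 2  [load 200/200]
  160 → stock rod 6 (new)  [load 160/200]
  190 → stock rod 7 (new)  [load 190/200]
  70 → stock rod 5  [load 120/200]
  110 → stock rod 8 (new)  [load 110/200]
  90 → stock rod 8  [load 200/200]
8 stock rods opened.

8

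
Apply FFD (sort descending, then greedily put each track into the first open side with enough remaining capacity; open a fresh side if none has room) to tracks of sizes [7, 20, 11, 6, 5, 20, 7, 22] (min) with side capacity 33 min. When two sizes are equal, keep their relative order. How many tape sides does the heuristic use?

Sorted descending: 22, 20, 20, 11, 7, 7, 6, 5.
  22 → side 1 (new)  [load 22/33]
  20 → side 2 (new)  [load 20/33]
  20 → side 3 (new)  [load 20/33]
  11 → side 1  [load 33/33]
  7 → side 2  [load 27/33]
  7 → side 3  [load 27/33]
  6 → side 2  [load 33/33]
  5 → side 3  [load 32/33]
3 tape sides opened.

3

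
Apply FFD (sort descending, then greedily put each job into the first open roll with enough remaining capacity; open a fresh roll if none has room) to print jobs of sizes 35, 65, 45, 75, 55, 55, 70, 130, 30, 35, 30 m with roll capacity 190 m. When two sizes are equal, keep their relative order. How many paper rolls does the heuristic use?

4

Sorted descending: 130, 75, 70, 65, 55, 55, 45, 35, 35, 30, 30.
  130 → roll 1 (new)  [load 130/190]
  75 → roll 2 (new)  [load 75/190]
  70 → roll 2  [load 145/190]
  65 → roll 3 (new)  [load 65/190]
  55 → roll 1  [load 185/190]
  55 → roll 3  [load 120/190]
  45 → roll 2  [load 190/190]
  35 → roll 3  [load 155/190]
  35 → roll 3  [load 190/190]
  30 → roll 4 (new)  [load 30/190]
  30 → roll 4  [load 60/190]
4 paper rolls opened.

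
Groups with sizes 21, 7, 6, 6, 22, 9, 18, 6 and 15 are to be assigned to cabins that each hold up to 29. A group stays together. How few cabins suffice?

Total = 22 + 21 + 18 + 15 + 9 + 7 + 6 + 6 + 6 = 110.
Lower bound: ⌈110/29⌉ = 4 cabins.
A packing using 4 cabins:
  cabin 1: 22 + 7 = 29
  cabin 2: 21 + 6 = 27
  cabin 3: 18 + 9 = 27
  cabin 4: 15 + 6 + 6 = 27
This matches the lower bound, so 4 is optimal.

4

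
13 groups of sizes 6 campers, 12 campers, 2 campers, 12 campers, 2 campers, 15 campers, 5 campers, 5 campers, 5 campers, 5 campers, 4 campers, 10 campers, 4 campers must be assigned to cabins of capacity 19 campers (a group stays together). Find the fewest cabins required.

5

Total = 15 + 12 + 12 + 10 + 6 + 5 + 5 + 5 + 5 + 4 + 4 + 2 + 2 = 87 campers.
Lower bound: ⌈87/19⌉ = 5 cabins.
A packing using 5 cabins:
  cabin 1: 15 + 4 = 19
  cabin 2: 12 + 6 = 18
  cabin 3: 12 + 5 + 2 = 19
  cabin 4: 10 + 5 + 4 = 19
  cabin 5: 5 + 5 + 2 = 12
This matches the lower bound, so 5 is optimal.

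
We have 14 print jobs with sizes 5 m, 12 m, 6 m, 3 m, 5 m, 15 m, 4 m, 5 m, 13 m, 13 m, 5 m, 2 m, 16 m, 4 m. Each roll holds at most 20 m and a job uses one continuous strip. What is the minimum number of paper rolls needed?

Total = 16 + 15 + 13 + 13 + 12 + 6 + 5 + 5 + 5 + 5 + 4 + 4 + 3 + 2 = 108 m.
Lower bound: ⌈108/20⌉ = 6 paper rolls.
A packing using 6 paper rolls:
  roll 1: 16 + 4 = 20
  roll 2: 15 + 5 = 20
  roll 3: 13 + 6 = 19
  roll 4: 13 + 5 + 2 = 20
  roll 5: 12 + 5 + 3 = 20
  roll 6: 5 + 4 = 9
This matches the lower bound, so 6 is optimal.

6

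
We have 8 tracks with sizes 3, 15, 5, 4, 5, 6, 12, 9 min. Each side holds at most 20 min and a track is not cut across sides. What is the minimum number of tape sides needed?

3

Total = 15 + 12 + 9 + 6 + 5 + 5 + 4 + 3 = 59 min.
Lower bound: ⌈59/20⌉ = 3 tape sides.
A packing using 3 tape sides:
  side 1: 15 + 5 = 20
  side 2: 12 + 5 + 3 = 20
  side 3: 9 + 6 + 4 = 19
This matches the lower bound, so 3 is optimal.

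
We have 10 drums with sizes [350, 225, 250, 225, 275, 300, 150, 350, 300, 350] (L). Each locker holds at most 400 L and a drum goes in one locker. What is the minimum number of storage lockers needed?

Total = 350 + 350 + 350 + 300 + 300 + 275 + 250 + 225 + 225 + 150 = 2775 L.
Lower bound: ⌈2775/400⌉ = 7 storage lockers.
Also, 9 drums each exceed 200 L, and no two of those can share a locker, so at least 9 storage lockers are needed.
A packing using 9 storage lockers:
  locker 1: 350 = 350
  locker 2: 350 = 350
  locker 3: 350 = 350
  locker 4: 300 = 300
  locker 5: 300 = 300
  locker 6: 275 = 275
  locker 7: 250 + 150 = 400
  locker 8: 225 = 225
  locker 9: 225 = 225
This matches the lower bound, so 9 is optimal.

9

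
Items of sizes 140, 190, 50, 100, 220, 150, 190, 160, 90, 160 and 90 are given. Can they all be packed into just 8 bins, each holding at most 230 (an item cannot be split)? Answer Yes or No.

A valid assignment using 8 bins:
  bin 1: 220 = 220
  bin 2: 190 = 190
  bin 3: 190 = 190
  bin 4: 160 + 50 = 210
  bin 5: 160 = 160
  bin 6: 150 = 150
  bin 7: 140 + 90 = 230
  bin 8: 100 + 90 = 190
Every load is within 230, so 8 bins suffice.

Yes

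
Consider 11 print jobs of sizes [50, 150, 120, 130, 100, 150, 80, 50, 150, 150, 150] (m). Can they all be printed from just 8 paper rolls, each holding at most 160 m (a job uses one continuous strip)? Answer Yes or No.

Total = 1280 m; ⌈1280/160⌉ = 8.
The bound of 8 does not rule out 8, but exhaustive search shows no assignment into 8 paper rolls of capacity 160 m exists — the minimum is 9.

No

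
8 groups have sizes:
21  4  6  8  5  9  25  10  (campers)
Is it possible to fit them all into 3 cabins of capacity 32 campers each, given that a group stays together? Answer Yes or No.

Yes

A valid assignment using 3 cabins:
  cabin 1: 25 + 6 = 31
  cabin 2: 21 + 10 = 31
  cabin 3: 9 + 8 + 5 + 4 = 26
Every load is within 32 campers, so 3 cabins suffice.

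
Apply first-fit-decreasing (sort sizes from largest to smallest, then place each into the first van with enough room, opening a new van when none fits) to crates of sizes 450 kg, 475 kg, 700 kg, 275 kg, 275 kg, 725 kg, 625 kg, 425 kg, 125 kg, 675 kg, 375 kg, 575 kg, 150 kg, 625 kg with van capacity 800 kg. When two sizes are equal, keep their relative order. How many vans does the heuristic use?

Sorted descending: 725, 700, 675, 625, 625, 575, 475, 450, 425, 375, 275, 275, 150, 125.
  725 → van 1 (new)  [load 725/800]
  700 → van 2 (new)  [load 700/800]
  675 → van 3 (new)  [load 675/800]
  625 → van 4 (new)  [load 625/800]
  625 → van 5 (new)  [load 625/800]
  575 → van 6 (new)  [load 575/800]
  475 → van 7 (new)  [load 475/800]
  450 → van 8 (new)  [load 450/800]
  425 → van 9 (new)  [load 425/800]
  375 → van 9  [load 800/800]
  275 → van 7  [load 750/800]
  275 → van 8  [load 725/800]
  150 → van 4  [load 775/800]
  125 → van 3  [load 800/800]
9 vans opened.

9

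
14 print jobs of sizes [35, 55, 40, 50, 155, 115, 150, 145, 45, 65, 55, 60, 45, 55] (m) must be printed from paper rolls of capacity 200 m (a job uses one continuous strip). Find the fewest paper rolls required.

6

Total = 155 + 150 + 145 + 115 + 65 + 60 + 55 + 55 + 55 + 50 + 45 + 45 + 40 + 35 = 1070 m.
Lower bound: ⌈1070/200⌉ = 6 paper rolls.
A packing using 6 paper rolls:
  roll 1: 155 + 45 = 200
  roll 2: 150 + 50 = 200
  roll 3: 145 + 55 = 200
  roll 4: 115 + 65 = 180
  roll 5: 60 + 55 + 55 = 170
  roll 6: 45 + 40 + 35 = 120
This matches the lower bound, so 6 is optimal.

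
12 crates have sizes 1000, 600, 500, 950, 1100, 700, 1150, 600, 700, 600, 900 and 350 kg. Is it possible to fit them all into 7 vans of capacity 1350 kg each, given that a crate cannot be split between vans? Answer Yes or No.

Total = 9150 kg; ⌈9150/1350⌉ = 7.
The bound of 7 does not rule out 7, but exhaustive search shows no assignment into 7 vans of capacity 1350 kg exists — the minimum is 8.

No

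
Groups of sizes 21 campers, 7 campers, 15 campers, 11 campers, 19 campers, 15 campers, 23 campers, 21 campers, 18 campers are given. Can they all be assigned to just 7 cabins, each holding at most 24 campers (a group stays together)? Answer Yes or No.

Total = 150 campers; ⌈150/24⌉ = 7.
The bound of 7 does not rule out 7, but exhaustive search shows no assignment into 7 cabins of capacity 24 campers exists — the minimum is 8.

No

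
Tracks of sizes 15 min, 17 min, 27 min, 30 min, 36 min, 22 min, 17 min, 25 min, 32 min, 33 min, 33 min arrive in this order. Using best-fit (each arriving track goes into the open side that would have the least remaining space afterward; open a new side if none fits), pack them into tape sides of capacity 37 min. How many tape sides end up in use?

10

  15 → side 1 (new)  [load 15/37]
  17 → side 1  [load 32/37]
  27 → side 2 (new)  [load 27/37]
  30 → side 3 (new)  [load 30/37]
  36 → side 4 (new)  [load 36/37]
  22 → side 5 (new)  [load 22/37]
  17 → side 6 (new)  [load 17/37]
  25 → side 7 (new)  [load 25/37]
  32 → side 8 (new)  [load 32/37]
  33 → side 9 (new)  [load 33/37]
  33 → side 10 (new)  [load 33/37]
10 tape sides opened.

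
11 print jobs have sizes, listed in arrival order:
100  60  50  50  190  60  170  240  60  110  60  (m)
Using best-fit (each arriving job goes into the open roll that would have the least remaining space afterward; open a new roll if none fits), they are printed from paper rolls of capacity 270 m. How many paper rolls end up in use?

  100 → roll 1 (new)  [load 100/270]
  60 → roll 1  [load 160/270]
  50 → roll 1  [load 210/270]
  50 → roll 1  [load 260/270]
  190 → roll 2 (new)  [load 190/270]
  60 → roll 2  [load 250/270]
  170 → roll 3 (new)  [load 170/270]
  240 → roll 4 (new)  [load 240/270]
  60 → roll 3  [load 230/270]
  110 → roll 5 (new)  [load 110/270]
  60 → roll 5  [load 170/270]
5 paper rolls opened.

5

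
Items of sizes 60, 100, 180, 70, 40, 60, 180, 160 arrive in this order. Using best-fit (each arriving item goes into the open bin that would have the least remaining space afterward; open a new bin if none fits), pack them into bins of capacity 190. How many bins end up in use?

5

  60 → bin 1 (new)  [load 60/190]
  100 → bin 1  [load 160/190]
  180 → bin 2 (new)  [load 180/190]
  70 → bin 3 (new)  [load 70/190]
  40 → bin 3  [load 110/190]
  60 → bin 3  [load 170/190]
  180 → bin 4 (new)  [load 180/190]
  160 → bin 5 (new)  [load 160/190]
5 bins opened.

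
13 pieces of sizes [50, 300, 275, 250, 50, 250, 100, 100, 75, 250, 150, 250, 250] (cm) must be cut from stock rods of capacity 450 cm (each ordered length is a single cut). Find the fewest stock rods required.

Total = 300 + 275 + 250 + 250 + 250 + 250 + 250 + 150 + 100 + 100 + 75 + 50 + 50 = 2350 cm.
Lower bound: ⌈2350/450⌉ = 6 stock rods.
Also, 7 pieces each exceed 225 cm, and no two of those can share a stock rod, so at least 7 stock rods are needed.
A packing using 7 stock rods:
  stock rod 1: 300 + 150 = 450
  stock rod 2: 275 + 100 + 75 = 450
  stock rod 3: 250 + 100 + 50 + 50 = 450
  stock rod 4: 250 = 250
  stock rod 5: 250 = 250
  stock rod 6: 250 = 250
  stock rod 7: 250 = 250
This matches the lower bound, so 7 is optimal.

7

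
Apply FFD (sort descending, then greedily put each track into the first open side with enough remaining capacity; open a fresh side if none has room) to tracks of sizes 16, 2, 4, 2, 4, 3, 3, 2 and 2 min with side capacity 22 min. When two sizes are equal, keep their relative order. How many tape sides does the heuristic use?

2

Sorted descending: 16, 4, 4, 3, 3, 2, 2, 2, 2.
  16 → side 1 (new)  [load 16/22]
  4 → side 1  [load 20/22]
  4 → side 2 (new)  [load 4/22]
  3 → side 2  [load 7/22]
  3 → side 2  [load 10/22]
  2 → side 1  [load 22/22]
  2 → side 2  [load 12/22]
  2 → side 2  [load 14/22]
  2 → side 2  [load 16/22]
2 tape sides opened.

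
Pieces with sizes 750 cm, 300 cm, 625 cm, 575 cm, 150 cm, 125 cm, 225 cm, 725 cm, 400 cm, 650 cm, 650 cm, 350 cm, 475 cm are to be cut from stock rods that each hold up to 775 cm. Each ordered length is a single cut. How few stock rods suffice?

9

Total = 750 + 725 + 650 + 650 + 625 + 575 + 475 + 400 + 350 + 300 + 225 + 150 + 125 = 6000 cm.
Lower bound: ⌈6000/775⌉ = 8 stock rods.
A packing using 9 stock rods:
  stock rod 1: 750 = 750
  stock rod 2: 725 = 725
  stock rod 3: 650 + 125 = 775
  stock rod 4: 650 = 650
  stock rod 5: 625 + 150 = 775
  stock rod 6: 575 = 575
  stock rod 7: 475 + 300 = 775
  stock rod 8: 400 + 350 = 750
  stock rod 9: 225 = 225
No arrangement into 8 stock rods stays within capacity, so 9 is optimal.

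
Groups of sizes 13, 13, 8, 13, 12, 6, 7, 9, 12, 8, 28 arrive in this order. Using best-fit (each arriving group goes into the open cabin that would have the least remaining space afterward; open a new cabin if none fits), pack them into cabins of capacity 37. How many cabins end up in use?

  13 → cabin 1 (new)  [load 13/37]
  13 → cabin 1  [load 26/37]
  8 → cabin 1  [load 34/37]
  13 → cabin 2 (new)  [load 13/37]
  12 → cabin 2  [load 25/37]
  6 → cabin 2  [load 31/37]
  7 → cabin 3 (new)  [load 7/37]
  9 → cabin 3  [load 16/37]
  12 → cabin 3  [load 28/37]
  8 → cabin 3  [load 36/37]
  28 → cabin 4 (new)  [load 28/37]
4 cabins opened.

4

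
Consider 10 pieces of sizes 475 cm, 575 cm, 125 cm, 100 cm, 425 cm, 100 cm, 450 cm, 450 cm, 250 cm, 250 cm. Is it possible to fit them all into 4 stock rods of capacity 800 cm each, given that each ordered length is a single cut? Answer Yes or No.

No

Total = 3200 cm; ⌈3200/800⌉ = 4.
5 pieces each exceed half the capacity and cannot share a stock rod, forcing at least 5 stock rods.
At least 5 stock rods are required, but only 4 are allowed.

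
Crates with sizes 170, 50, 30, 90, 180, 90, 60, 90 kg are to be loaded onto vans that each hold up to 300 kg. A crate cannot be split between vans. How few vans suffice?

3

Total = 180 + 170 + 90 + 90 + 90 + 60 + 50 + 30 = 760 kg.
Lower bound: ⌈760/300⌉ = 3 vans.
A packing using 3 vans:
  van 1: 180 + 90 + 30 = 300
  van 2: 170 + 90 = 260
  van 3: 90 + 60 + 50 = 200
This matches the lower bound, so 3 is optimal.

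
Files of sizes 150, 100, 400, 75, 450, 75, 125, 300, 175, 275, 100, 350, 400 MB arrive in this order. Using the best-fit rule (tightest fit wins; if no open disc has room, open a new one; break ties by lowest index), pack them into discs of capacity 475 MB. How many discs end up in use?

7

  150 → disc 1 (new)  [load 150/475]
  100 → disc 1  [load 250/475]
  400 → disc 2 (new)  [load 400/475]
  75 → disc 2  [load 475/475]
  450 → disc 3 (new)  [load 450/475]
  75 → disc 1  [load 325/475]
  125 → disc 1  [load 450/475]
  300 → disc 4 (new)  [load 300/475]
  175 → disc 4  [load 475/475]
  275 → disc 5 (new)  [load 275/475]
  100 → disc 5  [load 375/475]
  350 → disc 6 (new)  [load 350/475]
  400 → disc 7 (new)  [load 400/475]
7 discs opened.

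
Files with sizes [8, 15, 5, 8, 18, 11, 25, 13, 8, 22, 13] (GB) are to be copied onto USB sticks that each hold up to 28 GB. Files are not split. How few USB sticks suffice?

Total = 25 + 22 + 18 + 15 + 13 + 13 + 11 + 8 + 8 + 8 + 5 = 146 GB.
Lower bound: ⌈146/28⌉ = 6 USB sticks.
A packing using 6 USB sticks:
  USB stick 1: 25 = 25
  USB stick 2: 22 + 5 = 27
  USB stick 3: 18 + 8 = 26
  USB stick 4: 15 + 13 = 28
  USB stick 5: 13 + 11 = 24
  USB stick 6: 8 + 8 = 16
This matches the lower bound, so 6 is optimal.

6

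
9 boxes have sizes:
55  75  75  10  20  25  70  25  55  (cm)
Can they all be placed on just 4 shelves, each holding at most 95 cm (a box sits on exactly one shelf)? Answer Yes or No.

No

Total = 410 cm; ⌈410/95⌉ = 5.
At least 5 shelves are required, but only 4 are allowed.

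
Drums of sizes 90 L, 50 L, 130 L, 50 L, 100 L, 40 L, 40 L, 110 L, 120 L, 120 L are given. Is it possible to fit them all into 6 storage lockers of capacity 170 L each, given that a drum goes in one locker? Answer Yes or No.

A valid assignment using 6 storage lockers:
  locker 1: 130 + 40 = 170
  locker 2: 120 + 50 = 170
  locker 3: 120 + 50 = 170
  locker 4: 110 + 40 = 150
  locker 5: 100 = 100
  locker 6: 90 = 90
Every load is within 170 L, so 6 storage lockers suffice.

Yes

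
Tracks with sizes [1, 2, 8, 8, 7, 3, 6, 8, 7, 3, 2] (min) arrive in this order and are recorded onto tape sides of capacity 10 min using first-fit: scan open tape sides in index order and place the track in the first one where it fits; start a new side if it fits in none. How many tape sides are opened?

  1 → side 1 (new)  [load 1/10]
  2 → side 1  [load 3/10]
  8 → side 2 (new)  [load 8/10]
  8 → side 3 (new)  [load 8/10]
  7 → side 1  [load 10/10]
  3 → side 4 (new)  [load 3/10]
  6 → side 4  [load 9/10]
  8 → side 5 (new)  [load 8/10]
  7 → side 6 (new)  [load 7/10]
  3 → side 6  [load 10/10]
  2 → side 2  [load 10/10]
6 tape sides opened.

6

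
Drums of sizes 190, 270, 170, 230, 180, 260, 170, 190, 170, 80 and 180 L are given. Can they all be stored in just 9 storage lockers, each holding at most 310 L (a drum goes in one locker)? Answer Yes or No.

Total = 2090 L; ⌈2090/310⌉ = 7.
10 drums each exceed half the capacity and cannot share a locker, forcing at least 10 storage lockers.
At least 10 storage lockers are required, but only 9 are allowed.

No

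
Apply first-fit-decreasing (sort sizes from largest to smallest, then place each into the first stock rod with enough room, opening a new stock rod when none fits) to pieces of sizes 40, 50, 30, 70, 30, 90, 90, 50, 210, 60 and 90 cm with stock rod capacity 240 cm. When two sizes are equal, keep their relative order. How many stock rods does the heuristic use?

Sorted descending: 210, 90, 90, 90, 70, 60, 50, 50, 40, 30, 30.
  210 → stock rod 1 (new)  [load 210/240]
  90 → stock rod 2 (new)  [load 90/240]
  90 → stock rod 2  [load 180/240]
  90 → stock rod 3 (new)  [load 90/240]
  70 → stock rod 3  [load 160/240]
  60 → stock rod 2  [load 240/240]
  50 → stock rod 3  [load 210/240]
  50 → stock rod 4 (new)  [load 50/240]
  40 → stock rod 4  [load 90/240]
  30 → stock rod 1  [load 240/240]
  30 → stock rod 3  [load 240/240]
4 stock rods opened.

4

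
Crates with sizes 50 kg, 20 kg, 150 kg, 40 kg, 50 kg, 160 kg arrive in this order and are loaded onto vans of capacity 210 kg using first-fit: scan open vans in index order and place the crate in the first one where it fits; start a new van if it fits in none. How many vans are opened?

  50 → van 1 (new)  [load 50/210]
  20 → van 1  [load 70/210]
  150 → van 2 (new)  [load 150/210]
  40 → van 1  [load 110/210]
  50 → van 1  [load 160/210]
  160 → van 3 (new)  [load 160/210]
3 vans opened.

3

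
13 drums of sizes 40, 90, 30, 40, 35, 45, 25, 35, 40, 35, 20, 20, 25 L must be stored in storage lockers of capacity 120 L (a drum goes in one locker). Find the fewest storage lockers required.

4

Total = 90 + 45 + 40 + 40 + 40 + 35 + 35 + 35 + 30 + 25 + 25 + 20 + 20 = 480 L.
Lower bound: ⌈480/120⌉ = 4 storage lockers.
A packing using 4 storage lockers:
  locker 1: 90 + 30 = 120
  locker 2: 45 + 40 + 35 = 120
  locker 3: 40 + 40 + 20 + 20 = 120
  locker 4: 35 + 35 + 25 + 25 = 120
This matches the lower bound, so 4 is optimal.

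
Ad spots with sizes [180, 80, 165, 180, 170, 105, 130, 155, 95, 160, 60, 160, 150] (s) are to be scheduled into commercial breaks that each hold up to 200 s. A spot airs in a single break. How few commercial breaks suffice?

11

Total = 180 + 180 + 170 + 165 + 160 + 160 + 155 + 150 + 130 + 105 + 95 + 80 + 60 = 1790 s.
Lower bound: ⌈1790/200⌉ = 9 commercial breaks.
Also, 10 ad spots each exceed 100 s, and no two of those can share a break, so at least 10 commercial breaks are needed.
A packing using 11 commercial breaks:
  break 1: 180 = 180
  break 2: 180 = 180
  break 3: 170 = 170
  break 4: 165 = 165
  break 5: 160 = 160
  break 6: 160 = 160
  break 7: 155 = 155
  break 8: 150 = 150
  break 9: 130 + 60 = 190
  break 10: 105 + 95 = 200
  break 11: 80 = 80
No arrangement into 10 commercial breaks stays within capacity, so 11 is optimal.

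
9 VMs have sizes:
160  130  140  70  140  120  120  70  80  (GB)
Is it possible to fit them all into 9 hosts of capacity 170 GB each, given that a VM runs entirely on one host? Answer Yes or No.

A valid assignment using 8 hosts:
  host 1: 160 = 160
  host 2: 140 = 140
  host 3: 140 = 140
  host 4: 130 = 130
  host 5: 120 = 120
  host 6: 120 = 120
  host 7: 80 + 70 = 150
  host 8: 70 = 70
That uses only 8 ≤ 9, so 9 hosts are enough.

Yes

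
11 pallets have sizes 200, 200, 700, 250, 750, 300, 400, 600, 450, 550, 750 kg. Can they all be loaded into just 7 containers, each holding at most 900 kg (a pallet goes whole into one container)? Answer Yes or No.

Yes

A valid assignment using 7 containers:
  container 1: 750 = 750
  container 2: 750 = 750
  container 3: 700 + 200 = 900
  container 4: 600 + 300 = 900
  container 5: 550 + 250 = 800
  container 6: 450 + 400 = 850
  container 7: 200 = 200
Every load is within 900 kg, so 7 containers suffice.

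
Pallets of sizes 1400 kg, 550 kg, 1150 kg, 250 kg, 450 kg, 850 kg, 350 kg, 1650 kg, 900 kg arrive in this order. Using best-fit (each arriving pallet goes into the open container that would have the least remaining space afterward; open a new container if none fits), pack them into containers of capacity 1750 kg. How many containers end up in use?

  1400 → container 1 (new)  [load 1400/1750]
  550 → container 2 (new)  [load 550/1750]
  1150 → container 2  [load 1700/1750]
  250 → container 1  [load 1650/1750]
  450 → container 3 (new)  [load 450/1750]
  850 → container 3  [load 1300/1750]
  350 → container 3  [load 1650/1750]
  1650 → container 4 (new)  [load 1650/1750]
  900 → container 5 (new)  [load 900/1750]
5 containers opened.

5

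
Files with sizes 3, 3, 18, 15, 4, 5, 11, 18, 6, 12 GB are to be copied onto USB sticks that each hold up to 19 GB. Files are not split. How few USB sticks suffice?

Total = 18 + 18 + 15 + 12 + 11 + 6 + 5 + 4 + 3 + 3 = 95 GB.
Lower bound: ⌈95/19⌉ = 5 USB sticks.
A packing using 6 USB sticks:
  USB stick 1: 18 = 18
  USB stick 2: 18 = 18
  USB stick 3: 15 + 4 = 19
  USB stick 4: 12 + 6 = 18
  USB stick 5: 11 + 5 + 3 = 19
  USB stick 6: 3 = 3
No arrangement into 5 USB sticks stays within capacity, so 6 is optimal.

6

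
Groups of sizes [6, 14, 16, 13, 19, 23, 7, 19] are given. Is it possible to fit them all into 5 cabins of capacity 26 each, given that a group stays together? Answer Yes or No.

No

Total = 117; ⌈117/26⌉ = 5.
The bound of 5 does not rule out 5, but exhaustive search shows no assignment into 5 cabins of capacity 26 exists — the minimum is 6.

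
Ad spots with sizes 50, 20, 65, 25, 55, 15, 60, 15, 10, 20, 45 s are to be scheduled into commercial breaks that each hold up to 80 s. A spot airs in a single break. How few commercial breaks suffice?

Total = 65 + 60 + 55 + 50 + 45 + 25 + 20 + 20 + 15 + 15 + 10 = 380 s.
Lower bound: ⌈380/80⌉ = 5 commercial breaks.
A packing using 5 commercial breaks:
  break 1: 65 + 15 = 80
  break 2: 60 + 20 = 80
  break 3: 55 + 25 = 80
  break 4: 50 + 20 + 10 = 80
  break 5: 45 + 15 = 60
This matches the lower bound, so 5 is optimal.

5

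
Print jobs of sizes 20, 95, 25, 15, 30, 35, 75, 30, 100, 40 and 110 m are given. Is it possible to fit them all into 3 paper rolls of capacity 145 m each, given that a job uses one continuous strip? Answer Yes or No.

Total = 575 m; ⌈575/145⌉ = 4.
At least 4 paper rolls are required, but only 3 are allowed.

No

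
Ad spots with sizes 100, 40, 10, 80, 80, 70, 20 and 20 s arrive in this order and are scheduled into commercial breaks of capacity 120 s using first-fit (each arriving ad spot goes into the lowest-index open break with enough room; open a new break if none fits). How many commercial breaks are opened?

4

  100 → break 1 (new)  [load 100/120]
  40 → break 2 (new)  [load 40/120]
  10 → break 1  [load 110/120]
  80 → break 2  [load 120/120]
  80 → break 3 (new)  [load 80/120]
  70 → break 4 (new)  [load 70/120]
  20 → break 3  [load 100/120]
  20 → break 3  [load 120/120]
4 commercial breaks opened.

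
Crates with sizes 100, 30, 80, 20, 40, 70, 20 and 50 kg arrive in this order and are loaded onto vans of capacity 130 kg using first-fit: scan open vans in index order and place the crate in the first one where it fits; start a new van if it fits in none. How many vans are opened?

4

  100 → van 1 (new)  [load 100/130]
  30 → van 1  [load 130/130]
  80 → van 2 (new)  [load 80/130]
  20 → van 2  [load 100/130]
  40 → van 3 (new)  [load 40/130]
  70 → van 3  [load 110/130]
  20 → van 2  [load 120/130]
  50 → van 4 (new)  [load 50/130]
4 vans opened.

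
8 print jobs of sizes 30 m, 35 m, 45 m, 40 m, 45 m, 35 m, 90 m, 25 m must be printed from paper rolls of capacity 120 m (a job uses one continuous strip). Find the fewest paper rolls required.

3

Total = 90 + 45 + 45 + 40 + 35 + 35 + 30 + 25 = 345 m.
Lower bound: ⌈345/120⌉ = 3 paper rolls.
A packing using 3 paper rolls:
  roll 1: 90 + 30 = 120
  roll 2: 45 + 45 + 25 = 115
  roll 3: 40 + 35 + 35 = 110
This matches the lower bound, so 3 is optimal.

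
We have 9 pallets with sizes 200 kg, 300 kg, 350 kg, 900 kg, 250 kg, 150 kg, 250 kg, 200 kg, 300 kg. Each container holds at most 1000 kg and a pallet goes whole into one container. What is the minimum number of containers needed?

Total = 900 + 350 + 300 + 300 + 250 + 250 + 200 + 200 + 150 = 2900 kg.
Lower bound: ⌈2900/1000⌉ = 3 containers.
A packing using 3 containers:
  container 1: 900 = 900
  container 2: 350 + 300 + 200 + 150 = 1000
  container 3: 300 + 250 + 250 + 200 = 1000
This matches the lower bound, so 3 is optimal.

3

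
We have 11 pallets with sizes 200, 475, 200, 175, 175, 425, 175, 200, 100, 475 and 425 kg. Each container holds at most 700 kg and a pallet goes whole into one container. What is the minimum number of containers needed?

5

Total = 475 + 475 + 425 + 425 + 200 + 200 + 200 + 175 + 175 + 175 + 100 = 3025 kg.
Lower bound: ⌈3025/700⌉ = 5 containers.
A packing using 5 containers:
  container 1: 475 + 200 = 675
  container 2: 475 + 200 = 675
  container 3: 425 + 200 = 625
  container 4: 425 + 175 + 100 = 700
  container 5: 175 + 175 = 350
This matches the lower bound, so 5 is optimal.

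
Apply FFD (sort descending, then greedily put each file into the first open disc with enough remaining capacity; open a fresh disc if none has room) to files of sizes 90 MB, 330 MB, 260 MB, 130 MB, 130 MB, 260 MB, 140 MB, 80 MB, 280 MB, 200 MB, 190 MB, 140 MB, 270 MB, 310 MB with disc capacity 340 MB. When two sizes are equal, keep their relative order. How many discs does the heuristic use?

10

Sorted descending: 330, 310, 280, 270, 260, 260, 200, 190, 140, 140, 130, 130, 90, 80.
  330 → disc 1 (new)  [load 330/340]
  310 → disc 2 (new)  [load 310/340]
  280 → disc 3 (new)  [load 280/340]
  270 → disc 4 (new)  [load 270/340]
  260 → disc 5 (new)  [load 260/340]
  260 → disc 6 (new)  [load 260/340]
  200 → disc 7 (new)  [load 200/340]
  190 → disc 8 (new)  [load 190/340]
  140 → disc 7  [load 340/340]
  140 → disc 8  [load 330/340]
  130 → disc 9 (new)  [load 130/340]
  130 → disc 9  [load 260/340]
  90 → disc 10 (new)  [load 90/340]
  80 → disc 5  [load 340/340]
10 discs opened.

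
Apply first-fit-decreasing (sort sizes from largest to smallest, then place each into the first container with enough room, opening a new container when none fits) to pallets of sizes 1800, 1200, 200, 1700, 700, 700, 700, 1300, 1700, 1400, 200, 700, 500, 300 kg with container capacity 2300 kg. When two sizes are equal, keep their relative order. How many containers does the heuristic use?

Sorted descending: 1800, 1700, 1700, 1400, 1300, 1200, 700, 700, 700, 700, 500, 300, 200, 200.
  1800 → container 1 (new)  [load 1800/2300]
  1700 → container 2 (new)  [load 1700/2300]
  1700 → container 3 (new)  [load 1700/2300]
  1400 → container 4 (new)  [load 1400/2300]
  1300 → container 5 (new)  [load 1300/2300]
  1200 → container 6 (new)  [load 1200/2300]
  700 → container 4  [load 2100/2300]
  700 → container 5  [load 2000/2300]
  700 → container 6  [load 1900/2300]
  700 → container 7 (new)  [load 700/2300]
  500 → container 1  [load 2300/2300]
  300 → container 2  [load 2000/2300]
  200 → container 2  [load 2200/2300]
  200 → container 3  [load 1900/2300]
7 containers opened.

7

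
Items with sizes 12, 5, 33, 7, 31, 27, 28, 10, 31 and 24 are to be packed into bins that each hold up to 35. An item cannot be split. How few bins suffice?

Total = 33 + 31 + 31 + 28 + 27 + 24 + 12 + 10 + 7 + 5 = 208.
Lower bound: ⌈208/35⌉ = 6 bins.
A packing using 7 bins:
  bin 1: 33 = 33
  bin 2: 31 = 31
  bin 3: 31 = 31
  bin 4: 28 + 7 = 35
  bin 5: 27 + 5 = 32
  bin 6: 24 + 10 = 34
  bin 7: 12 = 12
No arrangement into 6 bins stays within capacity, so 7 is optimal.

7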